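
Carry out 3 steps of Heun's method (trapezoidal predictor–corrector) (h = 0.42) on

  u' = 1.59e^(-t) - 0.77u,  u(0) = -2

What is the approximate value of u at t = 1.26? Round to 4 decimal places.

-0.1324

Heun: k1 = f(t_n, u_n); k2 = f(t_n + h, u_n + h·k1); u_{n+1} = u_n + (h/2)·(k1 + k2).
t=0.000000, u=-2.000000:
  k1 = f(0.000000, -2.000000) = 3.130000
  k2 = f(0.420000, -0.685400) = 1.572462
  u ← -2.000000 + (0.42/2)·(3.130000 + 1.572462) = -1.012483
t=0.420000, u=-1.012483:
  k1 = f(0.420000, -1.012483) = 1.824316
  k2 = f(0.840000, -0.246270) = 0.876048
  u ← -1.012483 + (0.42/2)·(1.824316 + 0.876048) = -0.445406
t=0.840000, u=-0.445406:
  k1 = f(0.840000, -0.445406) = 1.029383
  k2 = f(1.260000, -0.013066) = 0.461071
  u ← -0.445406 + (0.42/2)·(1.029383 + 0.461071) = -0.132411
u(1.26) ≈ -0.1324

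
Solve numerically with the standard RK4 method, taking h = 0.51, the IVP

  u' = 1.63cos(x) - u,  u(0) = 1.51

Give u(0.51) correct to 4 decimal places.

RK4: k1 = f(x_n, u_n); k2 = f(x_n + h/2, u_n + (h/2)·k1); k3 = f(x_n + h/2, u_n + (h/2)·k2); k4 = f(x_n + h, u_n + h·k3); u_{n+1} = u_n + (h/6)·(k1 + 2k2 + 2k3 + k4).
x=0.000000, u=1.510000:
  k1 = f(0.000000, 1.510000) = 0.120000
  k2 = f(0.255000, 1.540600) = 0.036691
  k3 = f(0.255000, 1.519356) = 0.057935
  k4 = f(0.510000, 1.539547) = -0.116973
  u ← 1.510000 + (0.51/6)·(k1 + 2k2 + 2k3 + k4) = 1.526344
u(0.51) ≈ 1.5263

1.5263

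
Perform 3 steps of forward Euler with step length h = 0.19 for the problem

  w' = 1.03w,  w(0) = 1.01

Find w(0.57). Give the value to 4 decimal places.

1.7266

Euler: w_{n+1} = w_n + h·f(x_n, w_n).
x=0.000000, w=1.010000: f=1.040300 → w ← 1.010000 + 0.19·1.040300 = 1.207657
x=0.190000, w=1.207657: f=1.243887 → w ← 1.207657 + 0.19·1.243887 = 1.443995
x=0.380000, w=1.443995: f=1.487315 → w ← 1.443995 + 0.19·1.487315 = 1.726585
w(0.57) ≈ 1.7266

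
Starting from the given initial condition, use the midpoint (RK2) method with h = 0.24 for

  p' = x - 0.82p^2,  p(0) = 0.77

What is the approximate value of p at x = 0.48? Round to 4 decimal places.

Midpoint: k1 = f(x_n, p_n); k2 = f(x_n + h/2, p_n + (h/2)·k1); p_{n+1} = p_n + h·k2.
x=0.000000, p=0.770000:
  k1 = f(0.000000, 0.770000) = -0.486178
  k2 = f(0.120000, 0.711659) = -0.295296
  p ← 0.770000 + 0.24·(-0.295296) = 0.699129
x=0.240000, p=0.699129:
  k1 = f(0.240000, 0.699129) = -0.160801
  k2 = f(0.360000, 0.679833) = -0.018982
  p ← 0.699129 + 0.24·(-0.018982) = 0.694573
p(0.48) ≈ 0.6946

0.6946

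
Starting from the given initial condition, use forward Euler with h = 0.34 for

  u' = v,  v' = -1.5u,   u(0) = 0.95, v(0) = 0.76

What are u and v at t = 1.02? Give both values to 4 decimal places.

Euler on (u,v): u_{n+1} = u_n + h·u', v_{n+1} = v_n + h·v'.
0.000000: (0.950000, 0.760000); f=(0.760000, -1.425000) → (1.208400, 0.275500)
0.340000: (1.208400, 0.275500); f=(0.275500, -1.812600) → (1.302070, -0.340784)
0.680000: (1.302070, -0.340784); f=(-0.340784, -1.953105) → (1.186203, -1.004840)
(u(1.02), v(1.02)) ≈ (1.1862, -1.0048)

1.1862, -1.0048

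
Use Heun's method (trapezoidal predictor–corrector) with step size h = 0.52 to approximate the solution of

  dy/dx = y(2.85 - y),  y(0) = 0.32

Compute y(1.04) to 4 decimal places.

Heun: k1 = f(x_n, y_n); k2 = f(x_n + h, y_n + h·k1); y_{n+1} = y_n + (h/2)·(k1 + k2).
x=0.000000, y=0.320000:
  k1 = f(0.000000, 0.320000) = 0.809600
  k2 = f(0.520000, 0.740992) = 1.562758
  y ← 0.320000 + (0.52/2)·(0.809600 + 1.562758) = 0.936813
x=0.520000, y=0.936813:
  k1 = f(0.520000, 0.936813) = 1.792299
  k2 = f(1.040000, 1.868808) = 1.833659
  y ← 0.936813 + (0.52/2)·(1.792299 + 1.833659) = 1.879562
y(1.04) ≈ 1.8796

1.8796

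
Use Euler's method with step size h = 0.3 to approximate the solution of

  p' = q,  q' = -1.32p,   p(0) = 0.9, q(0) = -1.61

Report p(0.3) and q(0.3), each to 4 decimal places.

Euler on (p,q): p_{n+1} = p_n + h·p', q_{n+1} = q_n + h·q'.
0.000000: (0.900000, -1.610000); f=(-1.610000, -1.188000) → (0.417000, -1.966400)
(p(0.3), q(0.3)) ≈ (0.4170, -1.9664)

0.4170, -1.9664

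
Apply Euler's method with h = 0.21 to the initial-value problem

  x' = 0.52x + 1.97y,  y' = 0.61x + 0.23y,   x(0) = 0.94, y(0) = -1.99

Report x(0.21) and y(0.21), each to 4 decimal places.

0.2194, -1.9657

Euler on (x,y): x_{n+1} = x_n + h·x', y_{n+1} = y_n + h·y'.
0.000000: (0.940000, -1.990000); f=(-3.431500, 0.115700) → (0.219385, -1.965703)
(x(0.21), y(0.21)) ≈ (0.2194, -1.9657)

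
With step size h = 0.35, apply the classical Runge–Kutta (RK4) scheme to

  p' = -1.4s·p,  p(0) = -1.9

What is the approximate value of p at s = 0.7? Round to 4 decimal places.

-1.3483

RK4: k1 = f(s_n, p_n); k2 = f(s_n + h/2, p_n + (h/2)·k1); k3 = f(s_n + h/2, p_n + (h/2)·k2); k4 = f(s_n + h, p_n + h·k3); p_{n+1} = p_n + (h/6)·(k1 + 2k2 + 2k3 + k4).
s=0.000000, p=-1.900000:
  k1 = f(0.000000, -1.900000) = 0.000000
  k2 = f(0.175000, -1.900000) = 0.465500
  k3 = f(0.175000, -1.818537) = 0.445542
  k4 = f(0.350000, -1.744060) = 0.854590
  p ← -1.900000 + (0.35/6)·(k1 + 2k2 + 2k3 + k4) = -1.743861
s=0.350000, p=-1.743861:
  k1 = f(0.350000, -1.743861) = 0.854492
  k2 = f(0.525000, -1.594325) = 1.171829
  k3 = f(0.525000, -1.538791) = 1.131011
  k4 = f(0.700000, -1.348007) = 1.321047
  p ← -1.743861 + (0.35/6)·(k1 + 2k2 + 2k3 + k4) = -1.348290
p(0.7) ≈ -1.3483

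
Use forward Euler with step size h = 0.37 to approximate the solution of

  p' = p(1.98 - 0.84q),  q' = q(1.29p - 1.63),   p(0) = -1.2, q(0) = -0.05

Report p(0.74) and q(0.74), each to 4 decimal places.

-3.6289, -0.0053

Euler on (p,q): p_{n+1} = p_n + h·p', q_{n+1} = q_n + h·q'.
0.000000: (-1.200000, -0.050000); f=(-2.426400, 0.158900) → (-2.097768, 0.008793)
0.370000: (-2.097768, 0.008793); f=(-4.138086, -0.038128) → (-3.628860, -0.005314)
(p(0.74), q(0.74)) ≈ (-3.6289, -0.0053)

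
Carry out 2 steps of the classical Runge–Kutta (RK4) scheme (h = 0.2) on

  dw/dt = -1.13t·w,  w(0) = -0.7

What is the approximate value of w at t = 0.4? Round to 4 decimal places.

-0.6395

RK4: k1 = f(t_n, w_n); k2 = f(t_n + h/2, w_n + (h/2)·k1); k3 = f(t_n + h/2, w_n + (h/2)·k2); k4 = f(t_n + h, w_n + h·k3); w_{n+1} = w_n + (h/6)·(k1 + 2k2 + 2k3 + k4).
t=0.000000, w=-0.700000:
  k1 = f(0.000000, -0.700000) = 0.000000
  k2 = f(0.100000, -0.700000) = 0.079100
  k3 = f(0.100000, -0.692090) = 0.078206
  k4 = f(0.200000, -0.684359) = 0.154665
  w ← -0.700000 + (0.2/6)·(k1 + 2k2 + 2k3 + k4) = -0.684357
t=0.200000, w=-0.684357:
  k1 = f(0.200000, -0.684357) = 0.154665
  k2 = f(0.300000, -0.668891) = 0.226754
  k3 = f(0.300000, -0.661682) = 0.224310
  k4 = f(0.400000, -0.639495) = 0.289052
  w ← -0.684357 + (0.2/6)·(k1 + 2k2 + 2k3 + k4) = -0.639496
w(0.4) ≈ -0.6395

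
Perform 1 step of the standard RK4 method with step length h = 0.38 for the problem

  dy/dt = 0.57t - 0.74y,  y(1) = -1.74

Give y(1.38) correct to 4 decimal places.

-1.0871

RK4: k1 = f(t_n, y_n); k2 = f(t_n + h/2, y_n + (h/2)·k1); k3 = f(t_n + h/2, y_n + (h/2)·k2); k4 = f(t_n + h, y_n + h·k3); y_{n+1} = y_n + (h/6)·(k1 + 2k2 + 2k3 + k4).
t=1.000000, y=-1.740000:
  k1 = f(1.000000, -1.740000) = 1.857600
  k2 = f(1.190000, -1.387056) = 1.704721
  k3 = f(1.190000, -1.416103) = 1.726216
  k4 = f(1.380000, -1.084038) = 1.588788
  y ← -1.740000 + (0.38/6)·(k1 + 2k2 + 2k3 + k4) = -1.087143
y(1.38) ≈ -1.0871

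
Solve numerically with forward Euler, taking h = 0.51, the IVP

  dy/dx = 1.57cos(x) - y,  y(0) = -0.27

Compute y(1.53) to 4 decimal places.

Euler: y_{n+1} = y_n + h·f(x_n, y_n).
x=0.000000, y=-0.270000: f=1.840000 → y ← -0.270000 + 0.51·1.840000 = 0.668400
x=0.510000, y=0.668400: f=0.701809 → y ← 0.668400 + 0.51·0.701809 = 1.026323
x=1.020000, y=1.026323: f=-0.204638 → y ← 1.026323 + 0.51·(-0.204638) = 0.921957
y(1.53) ≈ 0.9220

0.9220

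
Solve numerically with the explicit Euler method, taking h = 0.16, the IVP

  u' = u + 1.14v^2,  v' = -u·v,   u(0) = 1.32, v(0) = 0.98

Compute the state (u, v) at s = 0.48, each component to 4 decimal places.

2.4801, 0.3742

Euler on (u,v): u_{n+1} = u_n + h·u', v_{n+1} = v_n + h·v'.
0.000000: (1.320000, 0.980000); f=(2.414856, -1.293600) → (1.706377, 0.773024)
0.160000: (1.706377, 0.773024); f=(2.387602, -1.319070) → (2.088393, 0.561973)
0.320000: (2.088393, 0.561973); f=(2.448421, -1.173620) → (2.480141, 0.374194)
(u(0.48), v(0.48)) ≈ (2.4801, 0.3742)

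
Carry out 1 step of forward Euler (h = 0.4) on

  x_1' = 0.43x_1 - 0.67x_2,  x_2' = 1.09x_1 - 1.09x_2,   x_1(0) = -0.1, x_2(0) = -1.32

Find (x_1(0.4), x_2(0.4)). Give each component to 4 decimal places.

Euler on (x_1,x_2): x_1_{n+1} = x_1_n + h·x_1', x_2_{n+1} = x_2_n + h·x_2'.
0.000000: (-0.100000, -1.320000); f=(0.841400, 1.329800) → (0.236560, -0.788080)
(x_1(0.4), x_2(0.4)) ≈ (0.2366, -0.7881)

0.2366, -0.7881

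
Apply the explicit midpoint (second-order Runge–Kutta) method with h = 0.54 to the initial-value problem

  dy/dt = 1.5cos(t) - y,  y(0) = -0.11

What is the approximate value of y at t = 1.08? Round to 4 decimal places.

Midpoint: k1 = f(t_n, y_n); k2 = f(t_n + h/2, y_n + (h/2)·k1); y_{n+1} = y_n + h·k2.
t=0.000000, y=-0.110000:
  k1 = f(0.000000, -0.110000) = 1.610000
  k2 = f(0.270000, 0.324700) = 1.120956
  y ← -0.110000 + 0.54·1.120956 = 0.495316
t=0.540000, y=0.495316:
  k1 = f(0.540000, 0.495316) = 0.791247
  k2 = f(0.810000, 0.708953) = 0.325295
  y ← 0.495316 + 0.54·0.325295 = 0.670976
y(1.08) ≈ 0.6710

0.6710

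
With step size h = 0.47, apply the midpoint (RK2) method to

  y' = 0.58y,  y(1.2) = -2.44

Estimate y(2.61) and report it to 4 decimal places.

-5.4823

Midpoint: k1 = f(x_n, y_n); k2 = f(x_n + h/2, y_n + (h/2)·k1); y_{n+1} = y_n + h·k2.
x=1.200000, y=-2.440000:
  k1 = f(1.200000, -2.440000) = -1.415200
  k2 = f(1.435000, -2.772572) = -1.608092
  y ← -2.440000 + 0.47·(-1.608092) = -3.195803
x=1.670000, y=-3.195803:
  k1 = f(1.670000, -3.195803) = -1.853566
  k2 = f(1.905000, -3.631391) = -2.106207
  y ← -3.195803 + 0.47·(-2.106207) = -4.185720
x=2.140000, y=-4.185720:
  k1 = f(2.140000, -4.185720) = -2.427718
  k2 = f(2.375000, -4.756234) = -2.758616
  y ← -4.185720 + 0.47·(-2.758616) = -5.482270
y(2.61) ≈ -5.4823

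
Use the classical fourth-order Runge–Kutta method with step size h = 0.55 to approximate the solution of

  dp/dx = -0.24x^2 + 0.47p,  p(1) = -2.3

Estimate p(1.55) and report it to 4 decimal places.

RK4: k1 = f(x_n, p_n); k2 = f(x_n + h/2, p_n + (h/2)·k1); k3 = f(x_n + h/2, p_n + (h/2)·k2); k4 = f(x_n + h, p_n + h·k3); p_{n+1} = p_n + (h/6)·(k1 + 2k2 + 2k3 + k4).
x=1.000000, p=-2.300000:
  k1 = f(1.000000, -2.300000) = -1.321000
  k2 = f(1.275000, -2.663275) = -1.641889
  k3 = f(1.275000, -2.751520) = -1.683364
  k4 = f(1.550000, -3.225850) = -2.092750
  p ← -2.300000 + (0.55/6)·(k1 + 2k2 + 2k3 + k4) = -3.222557
p(1.55) ≈ -3.2226

-3.2226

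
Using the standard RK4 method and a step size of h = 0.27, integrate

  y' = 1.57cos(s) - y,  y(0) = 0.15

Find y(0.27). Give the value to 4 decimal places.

RK4: k1 = f(s_n, y_n); k2 = f(s_n + h/2, y_n + (h/2)·k1); k3 = f(s_n + h/2, y_n + (h/2)·k2); k4 = f(s_n + h, y_n + h·k3); y_{n+1} = y_n + (h/6)·(k1 + 2k2 + 2k3 + k4).
s=0.000000, y=0.150000:
  k1 = f(0.000000, 0.150000) = 1.420000
  k2 = f(0.135000, 0.341700) = 1.214015
  k3 = f(0.135000, 0.313892) = 1.241823
  k4 = f(0.270000, 0.485292) = 1.027828
  y ← 0.150000 + (0.27/6)·(k1 + 2k2 + 2k3 + k4) = 0.481178
y(0.27) ≈ 0.4812

0.4812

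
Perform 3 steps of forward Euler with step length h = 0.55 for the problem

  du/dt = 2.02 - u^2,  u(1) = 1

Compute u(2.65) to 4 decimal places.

1.4673

Euler: u_{n+1} = u_n + h·f(t_n, u_n).
t=1.000000, u=1.000000: f=1.020000 → u ← 1.000000 + 0.55·1.020000 = 1.561000
t=1.550000, u=1.561000: f=-0.416721 → u ← 1.561000 + 0.55·(-0.416721) = 1.331803
t=2.100000, u=1.331803: f=0.246300 → u ← 1.331803 + 0.55·0.246300 = 1.467268
u(2.65) ≈ 1.4673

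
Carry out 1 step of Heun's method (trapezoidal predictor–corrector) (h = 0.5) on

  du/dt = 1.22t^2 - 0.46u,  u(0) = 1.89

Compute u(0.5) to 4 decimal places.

Heun: k1 = f(t_n, u_n); k2 = f(t_n + h, u_n + h·k1); u_{n+1} = u_n + (h/2)·(k1 + k2).
t=0.000000, u=1.890000:
  k1 = f(0.000000, 1.890000) = -0.869400
  k2 = f(0.500000, 1.455300) = -0.364438
  u ← 1.890000 + (0.5/2)·(-0.869400 + (-0.364438)) = 1.581541
u(0.5) ≈ 1.5815

1.5815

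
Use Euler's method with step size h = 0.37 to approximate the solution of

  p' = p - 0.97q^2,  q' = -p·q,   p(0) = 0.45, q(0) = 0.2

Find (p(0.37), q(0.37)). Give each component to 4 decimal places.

0.6021, 0.1667

Euler on (p,q): p_{n+1} = p_n + h·p', q_{n+1} = q_n + h·q'.
0.000000: (0.450000, 0.200000); f=(0.411200, -0.090000) → (0.602144, 0.166700)
(p(0.37), q(0.37)) ≈ (0.6021, 0.1667)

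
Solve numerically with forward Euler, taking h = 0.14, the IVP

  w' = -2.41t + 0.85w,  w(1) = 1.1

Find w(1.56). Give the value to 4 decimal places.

-0.1921

Euler: w_{n+1} = w_n + h·f(t_n, w_n).
t=1.000000, w=1.100000: f=-1.475000 → w ← 1.100000 + 0.14·(-1.475000) = 0.893500
t=1.140000, w=0.893500: f=-1.987925 → w ← 0.893500 + 0.14·(-1.987925) = 0.615191
t=1.280000, w=0.615191: f=-2.561888 → w ← 0.615191 + 0.14·(-2.561888) = 0.256526
t=1.420000, w=0.256526: f=-3.204153 → w ← 0.256526 + 0.14·(-3.204153) = -0.192055
w(1.56) ≈ -0.1921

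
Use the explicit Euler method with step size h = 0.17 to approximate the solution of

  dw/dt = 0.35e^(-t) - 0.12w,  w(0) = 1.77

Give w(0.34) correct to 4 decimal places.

1.8070

Euler: w_{n+1} = w_n + h·f(t_n, w_n).
t=0.000000, w=1.770000: f=0.137600 → w ← 1.770000 + 0.17·0.137600 = 1.793392
t=0.170000, w=1.793392: f=0.080076 → w ← 1.793392 + 0.17·0.080076 = 1.807005
w(0.34) ≈ 1.8070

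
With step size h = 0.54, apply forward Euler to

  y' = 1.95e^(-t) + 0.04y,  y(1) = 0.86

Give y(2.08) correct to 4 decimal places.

1.5190

Euler: y_{n+1} = y_n + h·f(t_n, y_n).
t=1.000000, y=0.860000: f=0.751765 → y ← 0.860000 + 0.54·0.751765 = 1.265953
t=1.540000, y=1.265953: f=0.468681 → y ← 1.265953 + 0.54·0.468681 = 1.519041
y(2.08) ≈ 1.5190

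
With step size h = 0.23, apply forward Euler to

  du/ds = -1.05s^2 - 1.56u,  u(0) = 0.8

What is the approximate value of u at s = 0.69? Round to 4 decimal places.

Euler: u_{n+1} = u_n + h·f(s_n, u_n).
s=0.000000, u=0.800000: f=-1.248000 → u ← 0.800000 + 0.23·(-1.248000) = 0.512960
s=0.230000, u=0.512960: f=-0.855763 → u ← 0.512960 + 0.23·(-0.855763) = 0.316135
s=0.460000, u=0.316135: f=-0.715350 → u ← 0.316135 + 0.23·(-0.715350) = 0.151604
u(0.69) ≈ 0.1516

0.1516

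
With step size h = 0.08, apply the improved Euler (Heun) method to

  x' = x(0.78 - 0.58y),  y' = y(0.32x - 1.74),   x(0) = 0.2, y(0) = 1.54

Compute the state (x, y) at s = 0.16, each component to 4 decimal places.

Heun on (x,y): k1 = f(s_n, state_n); k2 = f(s_n + h, state_n + h·k1); state_{n+1} = state_n + (h/2)·(k1 + k2).
0.000000: (0.200000, 1.540000)
  k1 = (-0.022640, -2.581040)
  predictor → (0.198189, 1.333517)
  k2 = (0.001300, -2.235747)
  → (0.199146, 1.347329)
0.080000: (0.199146, 1.347329)
  k1 = (-0.000289, -2.258491)
  predictor → (0.199123, 1.166649)
  k2 = (0.020578, -1.955631)
  → (0.199958, 1.178764)
(x(0.16), y(0.16)) ≈ (0.2000, 1.1788)

0.2000, 1.1788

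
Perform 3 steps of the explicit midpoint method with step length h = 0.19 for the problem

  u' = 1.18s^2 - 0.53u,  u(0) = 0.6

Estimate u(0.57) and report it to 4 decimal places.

0.5105

Midpoint: k1 = f(s_n, u_n); k2 = f(s_n + h/2, u_n + (h/2)·k1); u_{n+1} = u_n + h·k2.
s=0.000000, u=0.600000:
  k1 = f(0.000000, 0.600000) = -0.318000
  k2 = f(0.095000, 0.569790) = -0.291339
  u ← 0.600000 + 0.19·(-0.291339) = 0.544646
s=0.190000, u=0.544646:
  k1 = f(0.190000, 0.544646) = -0.246064
  k2 = f(0.285000, 0.521269) = -0.180427
  u ← 0.544646 + 0.19·(-0.180427) = 0.510364
s=0.380000, u=0.510364:
  k1 = f(0.380000, 0.510364) = -0.100101
  k2 = f(0.475000, 0.500855) = 0.000784
  u ← 0.510364 + 0.19·0.000784 = 0.510513
u(0.57) ≈ 0.5105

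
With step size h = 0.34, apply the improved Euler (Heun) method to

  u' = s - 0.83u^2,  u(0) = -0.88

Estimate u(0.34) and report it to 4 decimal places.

Heun: k1 = f(s_n, u_n); k2 = f(s_n + h, u_n + h·k1); u_{n+1} = u_n + (h/2)·(k1 + k2).
s=0.000000, u=-0.880000:
  k1 = f(0.000000, -0.880000) = -0.642752
  k2 = f(0.340000, -1.098536) = -0.661628
  u ← -0.880000 + (0.34/2)·(-0.642752 + (-0.661628)) = -1.101745
u(0.34) ≈ -1.1017

-1.1017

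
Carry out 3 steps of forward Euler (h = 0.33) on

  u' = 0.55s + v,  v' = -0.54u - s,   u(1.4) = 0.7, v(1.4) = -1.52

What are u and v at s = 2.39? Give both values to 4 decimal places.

Euler on (u,v): u_{n+1} = u_n + h·u', v_{n+1} = v_n + h·v'.
1.400000: (0.700000, -1.520000); f=(-0.750000, -1.778000) → (0.452500, -2.106740)
1.730000: (0.452500, -2.106740); f=(-1.155240, -1.974350) → (0.071271, -2.758276)
2.060000: (0.071271, -2.758276); f=(-1.625276, -2.098486) → (-0.465070, -3.450776)
(u(2.39), v(2.39)) ≈ (-0.4651, -3.4508)

-0.4651, -3.4508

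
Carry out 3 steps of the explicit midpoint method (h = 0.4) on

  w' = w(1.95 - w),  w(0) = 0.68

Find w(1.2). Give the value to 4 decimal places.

1.6497

Midpoint: k1 = f(x_n, w_n); k2 = f(x_n + h/2, w_n + (h/2)·k1); w_{n+1} = w_n + h·k2.
x=0.000000, w=0.680000:
  k1 = f(0.000000, 0.680000) = 0.863600
  k2 = f(0.200000, 0.852720) = 0.935673
  w ← 0.680000 + 0.4·0.935673 = 1.054269
x=0.400000, w=1.054269:
  k1 = f(0.400000, 1.054269) = 0.944341
  k2 = f(0.600000, 1.243137) = 0.878727
  w ← 1.054269 + 0.4·0.878727 = 1.405760
x=0.800000, w=1.405760:
  k1 = f(0.800000, 1.405760) = 0.765071
  k2 = f(1.000000, 1.558774) = 0.609833
  w ← 1.405760 + 0.4·0.609833 = 1.649693
w(1.2) ≈ 1.6497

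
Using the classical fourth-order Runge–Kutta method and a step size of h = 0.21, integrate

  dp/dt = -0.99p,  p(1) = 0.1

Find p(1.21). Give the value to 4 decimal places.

0.0812

RK4: k1 = f(t_n, p_n); k2 = f(t_n + h/2, p_n + (h/2)·k1); k3 = f(t_n + h/2, p_n + (h/2)·k2); k4 = f(t_n + h, p_n + h·k3); p_{n+1} = p_n + (h/6)·(k1 + 2k2 + 2k3 + k4).
t=1.000000, p=0.100000:
  k1 = f(1.000000, 0.100000) = -0.099000
  k2 = f(1.105000, 0.089605) = -0.088709
  k3 = f(1.105000, 0.090686) = -0.089779
  k4 = f(1.210000, 0.081146) = -0.080335
  p ← 0.100000 + (0.21/6)·(k1 + 2k2 + 2k3 + k4) = 0.081229
p(1.21) ≈ 0.0812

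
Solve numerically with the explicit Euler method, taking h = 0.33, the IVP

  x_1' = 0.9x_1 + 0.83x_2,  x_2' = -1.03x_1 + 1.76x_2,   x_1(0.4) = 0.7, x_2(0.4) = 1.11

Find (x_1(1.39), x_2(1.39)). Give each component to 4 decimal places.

3.1214, 2.4636

Euler on (x_1,x_2): x_1_{n+1} = x_1_n + h·x_1', x_2_{n+1} = x_2_n + h·x_2'.
0.400000: (0.700000, 1.110000); f=(1.551300, 1.232600) → (1.211929, 1.516758)
0.730000: (1.211929, 1.516758); f=(2.349645, 1.421207) → (1.987312, 1.985756)
1.060000: (1.987312, 1.985756); f=(3.436759, 1.448000) → (3.121442, 2.463596)
(x_1(1.39), x_2(1.39)) ≈ (3.1214, 2.4636)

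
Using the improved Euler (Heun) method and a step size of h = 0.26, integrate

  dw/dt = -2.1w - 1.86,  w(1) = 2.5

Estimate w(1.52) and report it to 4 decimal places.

0.3456

Heun: k1 = f(t_n, w_n); k2 = f(t_n + h, w_n + h·k1); w_{n+1} = w_n + (h/2)·(k1 + k2).
t=1.000000, w=2.500000:
  k1 = f(1.000000, 2.500000) = -7.110000
  k2 = f(1.260000, 0.651400) = -3.227940
  w ← 2.500000 + (0.26/2)·(-7.110000 + (-3.227940)) = 1.156068
t=1.260000, w=1.156068:
  k1 = f(1.260000, 1.156068) = -4.287742
  k2 = f(1.520000, 0.041255) = -1.946635
  w ← 1.156068 + (0.26/2)·(-4.287742 + (-1.946635)) = 0.345599
w(1.52) ≈ 0.3456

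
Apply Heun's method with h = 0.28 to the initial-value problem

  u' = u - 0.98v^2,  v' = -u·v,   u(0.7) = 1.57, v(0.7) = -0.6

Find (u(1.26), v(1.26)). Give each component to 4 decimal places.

Heun on (u,v): k1 = f(x_n, state_n); k2 = f(x_n + h, state_n + h·k1); state_{n+1} = state_n + (h/2)·(k1 + k2).
0.700000: (1.570000, -0.600000)
  k1 = (1.217200, 0.942000)
  predictor → (1.910816, -0.336240)
  k2 = (1.800020, 0.642493)
  → (1.992411, -0.378171)
0.980000: (1.992411, -0.378171)
  k1 = (1.852258, 0.753472)
  predictor → (2.511043, -0.167199)
  k2 = (2.483647, 0.419843)
  → (2.599437, -0.213907)
(u(1.26), v(1.26)) ≈ (2.5994, -0.2139)

2.5994, -0.2139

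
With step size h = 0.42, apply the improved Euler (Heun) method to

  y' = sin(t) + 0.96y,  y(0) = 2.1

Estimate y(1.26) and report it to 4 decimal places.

7.8884

Heun: k1 = f(t_n, y_n); k2 = f(t_n + h, y_n + h·k1); y_{n+1} = y_n + (h/2)·(k1 + k2).
t=0.000000, y=2.100000:
  k1 = f(0.000000, 2.100000) = 2.016000
  k2 = f(0.420000, 2.946720) = 3.236612
  y ← 2.100000 + (0.42/2)·(2.016000 + 3.236612) = 3.203048
t=0.420000, y=3.203048:
  k1 = f(0.420000, 3.203048) = 3.482687
  k2 = f(0.840000, 4.665777) = 5.223789
  y ← 3.203048 + (0.42/2)·(3.482687 + 5.223789) = 5.031408
t=0.840000, y=5.031408:
  k1 = f(0.840000, 5.031408) = 5.574795
  k2 = f(1.260000, 7.372822) = 8.030000
  y ← 5.031408 + (0.42/2)·(5.574795 + 8.030000) = 7.888415
y(1.26) ≈ 7.8884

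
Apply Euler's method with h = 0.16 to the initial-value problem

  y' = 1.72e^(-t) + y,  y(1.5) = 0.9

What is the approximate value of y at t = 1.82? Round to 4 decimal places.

Euler: y_{n+1} = y_n + h·f(t_n, y_n).
t=1.500000, y=0.900000: f=1.283784 → y ← 0.900000 + 0.16·1.283784 = 1.105405
t=1.660000, y=1.105405: f=1.432444 → y ← 1.105405 + 0.16·1.432444 = 1.334597
y(1.82) ≈ 1.3346

1.3346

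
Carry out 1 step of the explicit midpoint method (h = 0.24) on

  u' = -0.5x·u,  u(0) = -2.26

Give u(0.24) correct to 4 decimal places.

Midpoint: k1 = f(x_n, u_n); k2 = f(x_n + h/2, u_n + (h/2)·k1); u_{n+1} = u_n + h·k2.
x=0.000000, u=-2.260000:
  k1 = f(0.000000, -2.260000) = 0.000000
  k2 = f(0.120000, -2.260000) = 0.135600
  u ← -2.260000 + 0.24·0.135600 = -2.227456
u(0.24) ≈ -2.2275

-2.2275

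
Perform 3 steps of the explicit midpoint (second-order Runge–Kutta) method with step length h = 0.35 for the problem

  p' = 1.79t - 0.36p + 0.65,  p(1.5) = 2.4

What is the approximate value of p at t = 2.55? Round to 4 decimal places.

Midpoint: k1 = f(t_n, p_n); k2 = f(t_n + h/2, p_n + (h/2)·k1); p_{n+1} = p_n + h·k2.
t=1.500000, p=2.400000:
  k1 = f(1.500000, 2.400000) = 2.471000
  k2 = f(1.675000, 2.832425) = 2.628577
  p ← 2.400000 + 0.35·2.628577 = 3.320002
t=1.850000, p=3.320002:
  k1 = f(1.850000, 3.320002) = 2.766299
  k2 = f(2.025000, 3.804104) = 2.905272
  p ← 3.320002 + 0.35·2.905272 = 4.336847
t=2.200000, p=4.336847:
  k1 = f(2.200000, 4.336847) = 3.026735
  k2 = f(2.375000, 4.866526) = 3.149301
  p ← 4.336847 + 0.35·3.149301 = 5.439103
p(2.55) ≈ 5.4391

5.4391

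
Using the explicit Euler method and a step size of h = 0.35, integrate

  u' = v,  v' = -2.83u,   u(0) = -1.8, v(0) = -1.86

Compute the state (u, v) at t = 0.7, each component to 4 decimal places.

Euler on (u,v): u_{n+1} = u_n + h·u', v_{n+1} = v_n + h·v'.
0.000000: (-1.800000, -1.860000); f=(-1.860000, 5.094000) → (-2.451000, -0.077100)
0.350000: (-2.451000, -0.077100); f=(-0.077100, 6.936330) → (-2.477985, 2.350615)
(u(0.7), v(0.7)) ≈ (-2.4780, 2.3506)

-2.4780, 2.3506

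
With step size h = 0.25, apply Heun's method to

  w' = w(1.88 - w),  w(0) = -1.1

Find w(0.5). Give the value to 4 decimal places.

-8.0609

Heun: k1 = f(t_n, w_n); k2 = f(t_n + h, w_n + h·k1); w_{n+1} = w_n + (h/2)·(k1 + k2).
t=0.000000, w=-1.100000:
  k1 = f(0.000000, -1.100000) = -3.278000
  k2 = f(0.250000, -1.919500) = -7.293140
  w ← -1.100000 + (0.25/2)·(-3.278000 + (-7.293140)) = -2.421393
t=0.250000, w=-2.421393:
  k1 = f(0.250000, -2.421393) = -10.415360
  k2 = f(0.500000, -5.025232) = -34.700398
  w ← -2.421393 + (0.25/2)·(-10.415360 + (-34.700398)) = -8.060862
w(0.5) ≈ -8.0609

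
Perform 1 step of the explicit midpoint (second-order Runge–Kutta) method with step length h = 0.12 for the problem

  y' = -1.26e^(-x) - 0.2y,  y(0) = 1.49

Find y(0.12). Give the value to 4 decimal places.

Midpoint: k1 = f(x_n, y_n); k2 = f(x_n + h/2, y_n + (h/2)·k1); y_{n+1} = y_n + h·k2.
x=0.000000, y=1.490000:
  k1 = f(0.000000, 1.490000) = -1.558000
  k2 = f(0.060000, 1.396520) = -1.465927
  y ← 1.490000 + 0.12·(-1.465927) = 1.314089
y(0.12) ≈ 1.3141

1.3141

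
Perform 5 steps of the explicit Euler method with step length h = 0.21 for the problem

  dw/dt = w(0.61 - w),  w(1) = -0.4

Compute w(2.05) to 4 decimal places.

-1.2771

Euler: w_{n+1} = w_n + h·f(t_n, w_n).
t=1.000000, w=-0.400000: f=-0.404000 → w ← -0.400000 + 0.21·(-0.404000) = -0.484840
t=1.210000, w=-0.484840: f=-0.530822 → w ← -0.484840 + 0.21·(-0.530822) = -0.596313
t=1.420000, w=-0.596313: f=-0.719340 → w ← -0.596313 + 0.21·(-0.719340) = -0.747374
t=1.630000, w=-0.747374: f=-1.014466 → w ← -0.747374 + 0.21·(-1.014466) = -0.960412
t=1.840000, w=-0.960412: f=-1.508242 → w ← -0.960412 + 0.21·(-1.508242) = -1.277143
w(2.05) ≈ -1.2771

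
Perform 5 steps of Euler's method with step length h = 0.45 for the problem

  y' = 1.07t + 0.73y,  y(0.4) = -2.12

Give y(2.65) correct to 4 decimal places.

-3.9299

Euler: y_{n+1} = y_n + h·f(t_n, y_n).
t=0.400000, y=-2.120000: f=-1.119600 → y ← -2.120000 + 0.45·(-1.119600) = -2.623820
t=0.850000, y=-2.623820: f=-1.005889 → y ← -2.623820 + 0.45·(-1.005889) = -3.076470
t=1.300000, y=-3.076470: f=-0.854823 → y ← -3.076470 + 0.45·(-0.854823) = -3.461140
t=1.750000, y=-3.461140: f=-0.654132 → y ← -3.461140 + 0.45·(-0.654132) = -3.755500
t=2.200000, y=-3.755500: f=-0.387515 → y ← -3.755500 + 0.45·(-0.387515) = -3.929881
y(2.65) ≈ -3.9299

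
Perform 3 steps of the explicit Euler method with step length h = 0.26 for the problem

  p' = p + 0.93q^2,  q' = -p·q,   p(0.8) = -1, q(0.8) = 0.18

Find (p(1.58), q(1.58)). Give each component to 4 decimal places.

Euler on (p,q): p_{n+1} = p_n + h·p', q_{n+1} = q_n + h·q'.
0.800000: (-1.000000, 0.180000); f=(-0.969868, 0.180000) → (-1.252166, 0.226800)
1.060000: (-1.252166, 0.226800); f=(-1.204328, 0.283991) → (-1.565291, 0.300638)
1.320000: (-1.565291, 0.300638); f=(-1.481235, 0.470585) → (-1.950412, 0.422990)
(p(1.58), q(1.58)) ≈ (-1.9504, 0.4230)

-1.9504, 0.4230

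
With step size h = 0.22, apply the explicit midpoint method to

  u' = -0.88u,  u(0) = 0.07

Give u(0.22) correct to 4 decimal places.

Midpoint: k1 = f(t_n, u_n); k2 = f(t_n + h/2, u_n + (h/2)·k1); u_{n+1} = u_n + h·k2.
t=0.000000, u=0.070000:
  k1 = f(0.000000, 0.070000) = -0.061600
  k2 = f(0.110000, 0.063224) = -0.055637
  u ← 0.070000 + 0.22·(-0.055637) = 0.057760
u(0.22) ≈ 0.0578

0.0578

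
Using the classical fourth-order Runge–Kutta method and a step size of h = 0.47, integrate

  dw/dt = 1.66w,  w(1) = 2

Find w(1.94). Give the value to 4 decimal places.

RK4: k1 = f(t_n, w_n); k2 = f(t_n + h/2, w_n + (h/2)·k1); k3 = f(t_n + h/2, w_n + (h/2)·k2); k4 = f(t_n + h, w_n + h·k3); w_{n+1} = w_n + (h/6)·(k1 + 2k2 + 2k3 + k4).
t=1.000000, w=2.000000:
  k1 = f(1.000000, 2.000000) = 3.320000
  k2 = f(1.235000, 2.780200) = 4.615132
  k3 = f(1.235000, 3.084556) = 5.120363
  k4 = f(1.470000, 4.406571) = 7.314907
  w ← 2.000000 + (0.47/6)·(k1 + 2k2 + 2k3 + k4) = 4.358295
t=1.470000, w=4.358295:
  k1 = f(1.470000, 4.358295) = 7.234770
  k2 = f(1.705000, 6.058466) = 10.057054
  k3 = f(1.705000, 6.721703) = 11.158027
  k4 = f(1.940000, 9.602568) = 15.940263
  w ← 4.358295 + (0.47/6)·(k1 + 2k2 + 2k3 + k4) = 9.497369
w(1.94) ≈ 9.4974

9.4974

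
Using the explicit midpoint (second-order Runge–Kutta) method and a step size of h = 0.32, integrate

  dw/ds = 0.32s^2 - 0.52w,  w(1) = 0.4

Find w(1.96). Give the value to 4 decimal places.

Midpoint: k1 = f(s_n, w_n); k2 = f(s_n + h/2, w_n + (h/2)·k1); w_{n+1} = w_n + h·k2.
s=1.000000, w=0.400000:
  k1 = f(1.000000, 0.400000) = 0.112000
  k2 = f(1.160000, 0.417920) = 0.213274
  w ← 0.400000 + 0.32·0.213274 = 0.468248
s=1.320000, w=0.468248:
  k1 = f(1.320000, 0.468248) = 0.314079
  k2 = f(1.480000, 0.518500) = 0.431308
  w ← 0.468248 + 0.32·0.431308 = 0.606266
s=1.640000, w=0.606266:
  k1 = f(1.640000, 0.606266) = 0.545414
  k2 = f(1.800000, 0.693532) = 0.676163
  w ← 0.606266 + 0.32·0.676163 = 0.822638
w(1.96) ≈ 0.8226

0.8226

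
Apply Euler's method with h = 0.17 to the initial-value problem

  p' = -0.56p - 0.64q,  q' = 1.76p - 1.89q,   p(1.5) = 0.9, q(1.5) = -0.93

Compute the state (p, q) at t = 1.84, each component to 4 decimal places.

0.8677, 0.0283

Euler on (p,q): p_{n+1} = p_n + h·p', q_{n+1} = q_n + h·q'.
1.500000: (0.900000, -0.930000); f=(0.091200, 3.341700) → (0.915504, -0.361911)
1.670000: (0.915504, -0.361911); f=(-0.281059, 2.295299) → (0.867724, 0.028290)
(p(1.84), q(1.84)) ≈ (0.8677, 0.0283)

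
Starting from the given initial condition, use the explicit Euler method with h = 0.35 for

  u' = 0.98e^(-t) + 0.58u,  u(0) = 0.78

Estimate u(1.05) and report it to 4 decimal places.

2.3155

Euler: u_{n+1} = u_n + h·f(t_n, u_n).
t=0.000000, u=0.780000: f=1.432400 → u ← 0.780000 + 0.35·1.432400 = 1.281340
t=0.350000, u=1.281340: f=1.433772 → u ← 1.281340 + 0.35·1.433772 = 1.783160
t=0.700000, u=1.783160: f=1.520886 → u ← 1.783160 + 0.35·1.520886 = 2.315470
u(1.05) ≈ 2.3155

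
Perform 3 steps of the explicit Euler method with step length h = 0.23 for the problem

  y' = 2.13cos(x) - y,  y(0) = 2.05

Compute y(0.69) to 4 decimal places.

2.0326

Euler: y_{n+1} = y_n + h·f(x_n, y_n).
x=0.000000, y=2.050000: f=0.080000 → y ← 2.050000 + 0.23·0.080000 = 2.068400
x=0.230000, y=2.068400: f=0.005509 → y ← 2.068400 + 0.23·0.005509 = 2.069667
x=0.460000, y=2.069667: f=-0.161075 → y ← 2.069667 + 0.23·(-0.161075) = 2.032620
y(0.69) ≈ 2.0326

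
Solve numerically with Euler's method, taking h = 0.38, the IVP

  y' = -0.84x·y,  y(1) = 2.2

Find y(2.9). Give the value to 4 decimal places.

0.0228

Euler: y_{n+1} = y_n + h·f(x_n, y_n).
x=1.000000, y=2.200000: f=-1.848000 → y ← 2.200000 + 0.38·(-1.848000) = 1.497760
x=1.380000, y=1.497760: f=-1.736203 → y ← 1.497760 + 0.38·(-1.736203) = 0.838003
x=1.760000, y=0.838003: f=-1.238903 → y ← 0.838003 + 0.38·(-1.238903) = 0.367219
x=2.140000, y=0.367219: f=-0.660114 → y ← 0.367219 + 0.38·(-0.660114) = 0.116376
x=2.520000, y=0.116376: f=-0.246345 → y ← 0.116376 + 0.38·(-0.246345) = 0.022765
y(2.9) ≈ 0.0228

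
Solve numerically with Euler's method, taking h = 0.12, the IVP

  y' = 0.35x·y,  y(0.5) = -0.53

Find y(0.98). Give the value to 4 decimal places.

Euler: y_{n+1} = y_n + h·f(x_n, y_n).
x=0.500000, y=-0.530000: f=-0.092750 → y ← -0.530000 + 0.12·(-0.092750) = -0.541130
x=0.620000, y=-0.541130: f=-0.117425 → y ← -0.541130 + 0.12·(-0.117425) = -0.555221
x=0.740000, y=-0.555221: f=-0.143802 → y ← -0.555221 + 0.12·(-0.143802) = -0.572477
x=0.860000, y=-0.572477: f=-0.172316 → y ← -0.572477 + 0.12·(-0.172316) = -0.593155
y(0.98) ≈ -0.5932

-0.5932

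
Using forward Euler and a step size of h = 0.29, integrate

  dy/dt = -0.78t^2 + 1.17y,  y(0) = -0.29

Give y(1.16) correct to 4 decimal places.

-1.2403

Euler: y_{n+1} = y_n + h·f(t_n, y_n).
t=0.000000, y=-0.290000: f=-0.339300 → y ← -0.290000 + 0.29·(-0.339300) = -0.388397
t=0.290000, y=-0.388397: f=-0.520022 → y ← -0.388397 + 0.29·(-0.520022) = -0.539204
t=0.580000, y=-0.539204: f=-0.893260 → y ← -0.539204 + 0.29·(-0.893260) = -0.798249
t=0.870000, y=-0.798249: f=-1.524333 → y ← -0.798249 + 0.29·(-1.524333) = -1.240306
y(1.16) ≈ -1.2403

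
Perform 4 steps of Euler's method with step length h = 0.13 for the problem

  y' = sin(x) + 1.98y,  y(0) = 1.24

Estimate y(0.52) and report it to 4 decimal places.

3.2178

Euler: y_{n+1} = y_n + h·f(x_n, y_n).
x=0.000000, y=1.240000: f=2.455200 → y ← 1.240000 + 0.13·2.455200 = 1.559176
x=0.130000, y=1.559176: f=3.216803 → y ← 1.559176 + 0.13·3.216803 = 1.977360
x=0.260000, y=1.977360: f=4.172254 → y ← 1.977360 + 0.13·4.172254 = 2.519753
x=0.390000, y=2.519753: f=5.369300 → y ← 2.519753 + 0.13·5.369300 = 3.217762
y(0.52) ≈ 3.2178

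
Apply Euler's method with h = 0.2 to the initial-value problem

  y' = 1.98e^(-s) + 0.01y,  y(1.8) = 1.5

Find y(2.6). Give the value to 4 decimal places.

1.7116

Euler: y_{n+1} = y_n + h·f(s_n, y_n).
s=1.800000, y=1.500000: f=0.342292 → y ← 1.500000 + 0.2·0.342292 = 1.568458
s=2.000000, y=1.568458: f=0.283648 → y ← 1.568458 + 0.2·0.283648 = 1.625188
s=2.200000, y=1.625188: f=0.235642 → y ← 1.625188 + 0.2·0.235642 = 1.672316
s=2.400000, y=1.672316: f=0.196345 → y ← 1.672316 + 0.2·0.196345 = 1.711585
y(2.6) ≈ 1.7116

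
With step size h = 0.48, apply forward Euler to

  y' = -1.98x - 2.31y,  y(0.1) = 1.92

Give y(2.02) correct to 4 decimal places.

-1.3601

Euler: y_{n+1} = y_n + h·f(x_n, y_n).
x=0.100000, y=1.920000: f=-4.633200 → y ← 1.920000 + 0.48·(-4.633200) = -0.303936
x=0.580000, y=-0.303936: f=-0.446308 → y ← -0.303936 + 0.48·(-0.446308) = -0.518164
x=1.060000, y=-0.518164: f=-0.901842 → y ← -0.518164 + 0.48·(-0.901842) = -0.951048
x=1.540000, y=-0.951048: f=-0.852280 → y ← -0.951048 + 0.48·(-0.852280) = -1.360142
y(2.02) ≈ -1.3601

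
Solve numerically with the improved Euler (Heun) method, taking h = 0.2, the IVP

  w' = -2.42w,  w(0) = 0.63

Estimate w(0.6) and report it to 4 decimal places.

0.1599

Heun: k1 = f(t_n, w_n); k2 = f(t_n + h, w_n + h·k1); w_{n+1} = w_n + (h/2)·(k1 + k2).
t=0.000000, w=0.630000:
  k1 = f(0.000000, 0.630000) = -1.524600
  k2 = f(0.200000, 0.325080) = -0.786694
  w ← 0.630000 + (0.2/2)·(-1.524600 + (-0.786694)) = 0.398871
t=0.200000, w=0.398871:
  k1 = f(0.200000, 0.398871) = -0.965267
  k2 = f(0.400000, 0.205817) = -0.498078
  w ← 0.398871 + (0.2/2)·(-0.965267 + (-0.498078)) = 0.252536
t=0.400000, w=0.252536:
  k1 = f(0.400000, 0.252536) = -0.611138
  k2 = f(0.600000, 0.130309) = -0.315347
  w ← 0.252536 + (0.2/2)·(-0.611138 + (-0.315347)) = 0.159888
w(0.6) ≈ 0.1599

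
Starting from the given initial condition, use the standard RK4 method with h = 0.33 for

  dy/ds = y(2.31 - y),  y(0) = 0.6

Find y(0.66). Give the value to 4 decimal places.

1.4253

RK4: k1 = f(s_n, y_n); k2 = f(s_n + h/2, y_n + (h/2)·k1); k3 = f(s_n + h/2, y_n + (h/2)·k2); k4 = f(s_n + h, y_n + h·k3); y_{n+1} = y_n + (h/6)·(k1 + 2k2 + 2k3 + k4).
s=0.000000, y=0.600000:
  k1 = f(0.000000, 0.600000) = 1.026000
  k2 = f(0.165000, 0.769290) = 1.185253
  k3 = f(0.165000, 0.795567) = 1.204833
  k4 = f(0.330000, 0.997595) = 1.309249
  y ← 0.600000 + (0.33/6)·(k1 + 2k2 + 2k3 + k4) = 0.991348
s=0.330000, y=0.991348:
  k1 = f(0.330000, 0.991348) = 1.307243
  k2 = f(0.495000, 1.207043) = 1.331317
  k3 = f(0.495000, 1.211015) = 1.330887
  k4 = f(0.660000, 1.430541) = 1.258102
  y ← 0.991348 + (0.33/6)·(k1 + 2k2 + 2k3 + k4) = 1.425284
y(0.66) ≈ 1.4253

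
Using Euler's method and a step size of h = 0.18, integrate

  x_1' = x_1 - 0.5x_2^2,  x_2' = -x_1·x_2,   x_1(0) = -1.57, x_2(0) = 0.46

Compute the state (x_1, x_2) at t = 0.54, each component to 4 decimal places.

-2.6990, 1.1068

Euler on (x_1,x_2): x_1_{n+1} = x_1_n + h·x_1', x_2_{n+1} = x_2_n + h·x_2'.
0.000000: (-1.570000, 0.460000); f=(-1.675800, 0.722200) → (-1.871644, 0.589996)
0.180000: (-1.871644, 0.589996); f=(-2.045692, 1.104262) → (-2.239868, 0.788763)
0.360000: (-2.239868, 0.788763); f=(-2.550942, 1.766726) → (-2.699038, 1.106774)
(x_1(0.54), x_2(0.54)) ≈ (-2.6990, 1.1068)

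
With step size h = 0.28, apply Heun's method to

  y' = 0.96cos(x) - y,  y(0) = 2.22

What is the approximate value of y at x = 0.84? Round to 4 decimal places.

Heun: k1 = f(x_n, y_n); k2 = f(x_n + h, y_n + h·k1); y_{n+1} = y_n + (h/2)·(k1 + k2).
x=0.000000, y=2.220000:
  k1 = f(0.000000, 2.220000) = -1.260000
  k2 = f(0.280000, 1.867200) = -0.944587
  y ← 2.220000 + (0.28/2)·(-1.260000 + (-0.944587)) = 1.911358
x=0.280000, y=1.911358:
  k1 = f(0.280000, 1.911358) = -0.988745
  k2 = f(0.560000, 1.634509) = -0.821144
  y ← 1.911358 + (0.28/2)·(-0.988745 + (-0.821144)) = 1.657973
x=0.560000, y=1.657973:
  k1 = f(0.560000, 1.657973) = -0.844608
  k2 = f(0.840000, 1.421483) = -0.780719
  y ← 1.657973 + (0.28/2)·(-0.844608 + (-0.780719)) = 1.430428
y(0.84) ≈ 1.4304

1.4304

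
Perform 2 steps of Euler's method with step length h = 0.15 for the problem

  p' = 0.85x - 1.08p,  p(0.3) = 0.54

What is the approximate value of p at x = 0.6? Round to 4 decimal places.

Euler: p_{n+1} = p_n + h·f(x_n, p_n).
x=0.300000, p=0.540000: f=-0.328200 → p ← 0.540000 + 0.15·(-0.328200) = 0.490770
x=0.450000, p=0.490770: f=-0.147532 → p ← 0.490770 + 0.15·(-0.147532) = 0.468640
p(0.6) ≈ 0.4686

0.4686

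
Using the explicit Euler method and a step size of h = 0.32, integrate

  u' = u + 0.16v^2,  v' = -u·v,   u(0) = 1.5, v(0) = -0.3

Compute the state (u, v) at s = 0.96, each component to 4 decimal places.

3.4598, -0.0092

Euler on (u,v): u_{n+1} = u_n + h·u', v_{n+1} = v_n + h·v'.
0.000000: (1.500000, -0.300000); f=(1.514400, 0.450000) → (1.984608, -0.156000)
0.320000: (1.984608, -0.156000); f=(1.988502, 0.309599) → (2.620929, -0.056928)
0.640000: (2.620929, -0.056928); f=(2.621447, 0.149205) → (3.459792, -0.009183)
(u(0.96), v(0.96)) ≈ (3.4598, -0.0092)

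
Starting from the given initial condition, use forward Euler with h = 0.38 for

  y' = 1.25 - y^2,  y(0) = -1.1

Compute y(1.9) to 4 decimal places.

Euler: y_{n+1} = y_n + h·f(t_n, y_n).
t=0.000000, y=-1.100000: f=0.040000 → y ← -1.100000 + 0.38·0.040000 = -1.084800
t=0.380000, y=-1.084800: f=0.073209 → y ← -1.084800 + 0.38·0.073209 = -1.056981
t=0.760000, y=-1.056981: f=0.132792 → y ← -1.056981 + 0.38·0.132792 = -1.006520
t=1.140000, y=-1.006520: f=0.236918 → y ← -1.006520 + 0.38·0.236918 = -0.916491
t=1.520000, y=-0.916491: f=0.410045 → y ← -0.916491 + 0.38·0.410045 = -0.760674
y(1.9) ≈ -0.7607

-0.7607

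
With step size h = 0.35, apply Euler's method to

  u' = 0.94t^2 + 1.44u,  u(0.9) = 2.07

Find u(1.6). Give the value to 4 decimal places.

5.5972

Euler: u_{n+1} = u_n + h·f(t_n, u_n).
t=0.900000, u=2.070000: f=3.742200 → u ← 2.070000 + 0.35·3.742200 = 3.379770
t=1.250000, u=3.379770: f=6.335619 → u ← 3.379770 + 0.35·6.335619 = 5.597237
u(1.6) ≈ 5.5972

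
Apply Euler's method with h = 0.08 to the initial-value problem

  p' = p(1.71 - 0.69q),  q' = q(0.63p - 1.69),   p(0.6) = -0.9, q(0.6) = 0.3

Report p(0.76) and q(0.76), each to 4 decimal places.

-1.1325, 0.2001

Euler on (p,q): p_{n+1} = p_n + h·p', q_{n+1} = q_n + h·q'.
0.600000: (-0.900000, 0.300000); f=(-1.352700, -0.677100) → (-1.008216, 0.245832)
0.680000: (-1.008216, 0.245832); f=(-1.553032, -0.571603) → (-1.132459, 0.200104)
(p(0.76), q(0.76)) ≈ (-1.1325, 0.2001)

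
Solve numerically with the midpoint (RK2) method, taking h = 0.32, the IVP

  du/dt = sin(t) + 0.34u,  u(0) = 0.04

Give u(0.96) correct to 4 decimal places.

0.5295

Midpoint: k1 = f(t_n, u_n); k2 = f(t_n + h/2, u_n + (h/2)·k1); u_{n+1} = u_n + h·k2.
t=0.000000, u=0.040000:
  k1 = f(0.000000, 0.040000) = 0.013600
  k2 = f(0.160000, 0.042176) = 0.173658
  u ← 0.040000 + 0.32·0.173658 = 0.095571
t=0.320000, u=0.095571:
  k1 = f(0.320000, 0.095571) = 0.347061
  k2 = f(0.480000, 0.151100) = 0.513153
  u ← 0.095571 + 0.32·0.513153 = 0.259780
t=0.640000, u=0.259780:
  k1 = f(0.640000, 0.259780) = 0.685521
  k2 = f(0.800000, 0.369463) = 0.842973
  u ← 0.259780 + 0.32·0.842973 = 0.529531
u(0.96) ≈ 0.5295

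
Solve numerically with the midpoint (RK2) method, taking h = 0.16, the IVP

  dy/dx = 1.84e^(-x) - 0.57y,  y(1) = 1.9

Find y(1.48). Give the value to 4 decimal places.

1.6680

Midpoint: k1 = f(x_n, y_n); k2 = f(x_n + h/2, y_n + (h/2)·k1); y_{n+1} = y_n + h·k2.
x=1.000000, y=1.900000:
  k1 = f(1.000000, 1.900000) = -0.406102
  k2 = f(1.080000, 1.867512) = -0.439626
  y ← 1.900000 + 0.16·(-0.439626) = 1.829660
x=1.160000, y=1.829660:
  k1 = f(1.160000, 1.829660) = -0.466092
  k2 = f(1.240000, 1.792373) = -0.489185
  y ← 1.829660 + 0.16·(-0.489185) = 1.751390
x=1.320000, y=1.751390:
  k1 = f(1.320000, 1.751390) = -0.506763
  k2 = f(1.400000, 1.710849) = -0.521446
  y ← 1.751390 + 0.16·(-0.521446) = 1.667959
y(1.48) ≈ 1.6680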